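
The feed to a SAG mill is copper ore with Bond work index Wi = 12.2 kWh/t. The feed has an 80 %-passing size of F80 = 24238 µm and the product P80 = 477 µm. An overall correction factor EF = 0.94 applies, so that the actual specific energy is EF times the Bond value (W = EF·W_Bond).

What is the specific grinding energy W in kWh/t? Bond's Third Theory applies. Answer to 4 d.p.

W = 4.5142 kWh/t

W = 10 Wi (P80^-0.5 − F80^-0.5)
1/√477 = 0.045787;  1/√24238 = 0.006423
W = 10·12.2·(0.045787 − 0.006423) = 4.8024 kWh/t
Apply correction: 4.8024 × 0.94 = 4.5142 kWh/t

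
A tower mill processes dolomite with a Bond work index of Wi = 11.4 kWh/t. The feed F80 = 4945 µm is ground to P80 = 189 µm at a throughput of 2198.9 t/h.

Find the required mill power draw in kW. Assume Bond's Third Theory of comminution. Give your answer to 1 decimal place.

P = 14669.2 kW

Bond:  W = 10 Wi (1/√P − 1/√F)
W = 10·11.4·(1/√189 − 1/√4945) = 10·11.4·(0.058519) = 6.6711 kWh/t
Power = W × throughput = 6.6711 kWh/t × 2198.9 t/h = 14669.2 kW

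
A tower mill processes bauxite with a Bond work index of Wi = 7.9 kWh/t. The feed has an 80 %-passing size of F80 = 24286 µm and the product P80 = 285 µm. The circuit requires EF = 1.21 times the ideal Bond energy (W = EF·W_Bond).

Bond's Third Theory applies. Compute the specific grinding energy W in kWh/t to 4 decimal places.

W = 10·Wi·[P80^(−½) − F80^(−½)]
1/√285 = 0.059235;  1/√24286 = 0.006417
W = 10·7.9·(0.059235 − 0.006417) = 4.1726 kWh/t
Apply correction: 4.1726 × 1.21 = 5.0489 kWh/t

W = 5.0489 kWh/t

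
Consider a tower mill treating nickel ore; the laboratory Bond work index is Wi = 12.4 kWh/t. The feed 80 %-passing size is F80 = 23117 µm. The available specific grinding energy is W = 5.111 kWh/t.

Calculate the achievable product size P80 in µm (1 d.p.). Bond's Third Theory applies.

W = 10 Wi (1/√P80 − 1/√F80)  [Bond]
P80^(−½) = W/(10 Wi) + F80^(−½)
  = 5.1110/(10·12.4) + 1/√23117 = 0.041218 + 0.006577 = 0.047795
P80 = (1/0.047795)² = 20.9228² = 437.76 µm

P80 = 437.8 µm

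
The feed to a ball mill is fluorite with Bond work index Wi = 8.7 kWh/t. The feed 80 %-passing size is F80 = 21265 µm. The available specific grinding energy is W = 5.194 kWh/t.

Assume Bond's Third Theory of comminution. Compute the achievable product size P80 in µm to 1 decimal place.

Bond: W = 10·Wi·(1/√P80 − 1/√F80)
P80^(−½) = W/(10 Wi) + F80^(−½)
  = 5.1940/(10·8.7) + 1/√21265 = 0.059701 + 0.006858 = 0.066559
P80 = (1/0.066559)² = 15.0243² = 225.73 µm

P80 = 225.7 µm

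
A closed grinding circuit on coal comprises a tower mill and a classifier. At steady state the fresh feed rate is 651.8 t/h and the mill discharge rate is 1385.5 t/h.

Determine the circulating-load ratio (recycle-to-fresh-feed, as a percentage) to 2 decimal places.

Mill node: discharge = fresh + recycle.
R = M − F = 1385.5 − 651.8 = 733.7 t/h
CL = 100·R/F = 100·733.7/651.8 = 112.57 %

CL = 112.57 %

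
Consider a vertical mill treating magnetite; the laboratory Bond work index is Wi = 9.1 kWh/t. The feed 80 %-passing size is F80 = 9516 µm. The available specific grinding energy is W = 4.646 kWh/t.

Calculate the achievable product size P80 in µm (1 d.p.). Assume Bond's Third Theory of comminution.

P80 = 266.1 µm

W = 10 Wi / √P80 − 10 Wi / √F80
P80^(−½) = W/(10 Wi) + F80^(−½)
  = 4.6460/(10·9.1) + 1/√9516 = 0.051055 + 0.010251 = 0.061306
P80 = (1/0.061306)² = 16.3116² = 266.07 µm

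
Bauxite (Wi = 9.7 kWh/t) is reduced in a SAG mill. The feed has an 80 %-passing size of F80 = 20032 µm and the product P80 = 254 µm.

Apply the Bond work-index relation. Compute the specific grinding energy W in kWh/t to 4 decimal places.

Bond:  W = 10 Wi (1/√P − 1/√F)
1/√254 = 0.062746;  1/√20032 = 0.007065
W = 10·9.7·(0.062746 − 0.007065) = 5.4010 kWh/t

W = 5.4010 kWh/t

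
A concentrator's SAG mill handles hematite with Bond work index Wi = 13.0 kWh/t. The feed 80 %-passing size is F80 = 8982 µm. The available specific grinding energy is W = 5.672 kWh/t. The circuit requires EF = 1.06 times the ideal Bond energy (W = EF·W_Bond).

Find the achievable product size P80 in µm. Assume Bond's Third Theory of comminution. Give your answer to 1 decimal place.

P80 = 373.9 µm

Bond: W = 10·Wi·(1/√P80 − 1/√F80)
W_Bond = W / EF = 5.672 / 1.06 = 5.3509 kWh/t
⇒ 1/√P80 = W_Bond/(10 Wi) + 1/√F80
  = 5.3509/(10·13.0) + 1/√8982 = 0.041161 + 0.010551 = 0.051713
P80 = (1/0.051713)² = 19.3377² = 373.94 µm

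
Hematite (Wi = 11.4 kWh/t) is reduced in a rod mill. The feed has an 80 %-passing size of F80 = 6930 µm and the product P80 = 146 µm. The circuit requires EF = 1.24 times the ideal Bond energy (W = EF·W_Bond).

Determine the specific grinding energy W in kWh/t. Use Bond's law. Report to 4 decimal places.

W = 10.0009 kWh/t

W = 10 Wi (1/√P80 − 1/√F80)  [Bond]
1/√146 = 0.082761;  1/√6930 = 0.012012
W = 10·11.4·(0.082761 − 0.012012) = 8.0653 kWh/t
Apply correction: 8.0653 × 1.24 = 10.0009 kWh/t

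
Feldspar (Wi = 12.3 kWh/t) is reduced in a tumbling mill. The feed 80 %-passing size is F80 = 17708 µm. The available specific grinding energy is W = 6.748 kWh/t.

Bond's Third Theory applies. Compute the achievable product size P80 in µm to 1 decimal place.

P80 = 257.0 µm

Bond:  W = 10 Wi (1/√P − 1/√F)
P80^(−½) = W/(10 Wi) + F80^(−½)
  = 6.7480/(10·12.3) + 1/√17708 = 0.054862 + 0.007515 = 0.062377
P80 = (1/0.062377)² = 16.0317² = 257.01 µm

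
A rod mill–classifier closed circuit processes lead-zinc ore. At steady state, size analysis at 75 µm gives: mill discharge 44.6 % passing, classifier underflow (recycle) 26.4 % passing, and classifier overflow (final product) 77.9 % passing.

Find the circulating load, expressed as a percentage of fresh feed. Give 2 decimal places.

Classifier node, passing 75 µm:
r = (o − d)/(d − u)
r = (77.9 − 44.6)/(44.6 − 26.4) = 33.3/18.2 = 1.8297
CL = 100·r = 182.97 %

CL = 182.97 %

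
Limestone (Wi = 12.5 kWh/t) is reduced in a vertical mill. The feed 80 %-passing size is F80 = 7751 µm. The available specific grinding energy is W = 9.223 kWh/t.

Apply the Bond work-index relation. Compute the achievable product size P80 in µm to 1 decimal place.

P80 = 137.9 µm

W = 10·Wi·[P80^(−½) − F80^(−½)]
1/√P80 = 1/√F80 + W/(10·Wi)
  = 9.2230/(10·12.5) + 1/√7751 = 0.073784 + 0.011359 = 0.085143
P80 = (1/0.085143)² = 11.7450² = 137.95 µm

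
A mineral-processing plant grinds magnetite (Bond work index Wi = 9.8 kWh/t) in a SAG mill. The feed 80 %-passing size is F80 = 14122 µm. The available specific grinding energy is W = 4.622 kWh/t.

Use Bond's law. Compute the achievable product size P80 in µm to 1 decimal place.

Bond:  W = 10 Wi (1/√P − 1/√F)
⇒ 1/√P80 = W/(10·Wi) + 1/√F80
  = 4.6220/(10·9.8) + 1/√14122 = 0.047163 + 0.008415 = 0.055578
P80 = (1/0.055578)² = 17.9927² = 323.74 µm

P80 = 323.7 µm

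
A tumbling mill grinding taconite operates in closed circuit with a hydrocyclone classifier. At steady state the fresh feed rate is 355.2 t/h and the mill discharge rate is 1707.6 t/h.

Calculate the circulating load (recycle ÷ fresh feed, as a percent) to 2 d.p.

CL = 380.74 %

Discharge = new feed + return, hence
R = M − F = 1707.6 − 355.2 = 1352.4 t/h
CL = 100·R/F = 100·1352.4/355.2 = 380.74 %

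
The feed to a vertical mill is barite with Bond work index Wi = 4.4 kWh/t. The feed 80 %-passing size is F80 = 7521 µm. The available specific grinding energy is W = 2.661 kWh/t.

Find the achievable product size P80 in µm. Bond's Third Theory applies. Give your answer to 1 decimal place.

P80 = 192.9 µm

W = 10·Wi·(P80^(-½) − F80^(-½))
P80^-0.5 = F80^-0.5 + W/(10 Wi)
  = 2.6610/(10·4.4) + 1/√7521 = 0.060477 + 0.011531 = 0.072008
P80 = (1/0.072008)² = 13.8873² = 192.86 µm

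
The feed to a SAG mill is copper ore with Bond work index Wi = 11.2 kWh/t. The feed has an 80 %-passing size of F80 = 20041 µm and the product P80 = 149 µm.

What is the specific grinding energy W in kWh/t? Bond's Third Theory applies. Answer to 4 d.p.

W = 8.3842 kWh/t

Bond: W = 10·Wi·(1/√P80 − 1/√F80)
1/√149 = 0.081923;  1/√20041 = 0.007064
W = 10·11.2·(0.081923 − 0.007064) = 8.3842 kWh/t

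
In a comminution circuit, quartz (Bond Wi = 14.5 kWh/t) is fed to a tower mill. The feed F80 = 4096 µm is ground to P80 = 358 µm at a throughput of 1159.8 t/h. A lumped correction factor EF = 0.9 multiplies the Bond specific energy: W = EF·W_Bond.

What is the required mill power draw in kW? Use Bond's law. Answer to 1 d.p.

P = 5634.4 kW

W = 10 Wi (P80^-0.5 − F80^-0.5)
W = 10·14.5·(1/√358 − 1/√4096) = 10·14.5·(0.037227) = 5.3979 kWh/t
Corrected W = EF·W_Bond = 0.9·5.3979 = 4.8581 kWh/t
Mill draw = 4.8581 × 1159.8 = 5634.4 kW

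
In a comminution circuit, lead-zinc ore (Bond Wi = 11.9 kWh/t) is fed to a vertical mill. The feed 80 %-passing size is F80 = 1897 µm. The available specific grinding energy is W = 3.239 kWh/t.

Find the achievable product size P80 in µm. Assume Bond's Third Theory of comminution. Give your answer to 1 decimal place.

P80 = 397.2 µm

Bond:  W = 10 Wi (1/√P − 1/√F)
1/√P80 = 1/√F80 + W/(10·Wi)
  = 3.2390/(10·11.9) + 1/√1897 = 0.027218 + 0.022960 = 0.050178
P80 = (1/0.050178)² = 19.9290² = 397.16 µm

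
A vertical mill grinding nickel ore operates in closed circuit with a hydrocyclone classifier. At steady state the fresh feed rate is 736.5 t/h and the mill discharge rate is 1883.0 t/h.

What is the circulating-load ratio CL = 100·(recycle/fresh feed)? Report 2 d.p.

CL = 155.67 %

Discharge = new feed + return, hence
R = M − F = 1883.0 − 736.5 = 1146.5 t/h
CL = 100·R/F = 100·1146.5/736.5 = 155.67 %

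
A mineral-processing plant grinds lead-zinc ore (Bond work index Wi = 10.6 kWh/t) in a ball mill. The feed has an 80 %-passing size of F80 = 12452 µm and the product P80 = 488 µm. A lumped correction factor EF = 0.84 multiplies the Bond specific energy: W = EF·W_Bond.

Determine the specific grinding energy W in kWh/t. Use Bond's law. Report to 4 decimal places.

W = 3.2327 kWh/t

W = 10 Wi / √P80 − 10 Wi / √F80
1/√488 = 0.045268;  1/√12452 = 0.008961
W = 10·10.6·(0.045268 − 0.008961) = 3.8485 kWh/t
With EF = 0.84: W = 3.8485·0.84 = 3.2327 kWh/t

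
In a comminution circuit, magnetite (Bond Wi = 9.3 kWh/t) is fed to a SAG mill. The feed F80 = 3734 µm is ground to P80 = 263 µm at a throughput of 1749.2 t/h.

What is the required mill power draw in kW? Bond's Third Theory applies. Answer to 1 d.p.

P = 7368.8 kW

W_Bond = 10·Wi·(1/√P₈₀ − 1/√F₈₀)
W = 10·9.3·(1/√263 − 1/√3734) = 10·9.3·(0.045298) = 4.2127 kWh/t
Power = W × throughput = 4.2127 kWh/t × 1749.2 t/h = 7368.8 kW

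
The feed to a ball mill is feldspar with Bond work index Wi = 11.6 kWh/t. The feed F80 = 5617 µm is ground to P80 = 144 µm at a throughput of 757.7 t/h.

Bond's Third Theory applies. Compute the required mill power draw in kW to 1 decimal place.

P = 6151.7 kW

W_Bond = 10·Wi·(1/√P₈₀ − 1/√F₈₀)
W = 10·11.6·(1/√144 − 1/√5617) = 10·11.6·(0.069991) = 8.1189 kWh/t
Power = W × throughput = 8.1189 kWh/t × 757.7 t/h = 6151.7 kW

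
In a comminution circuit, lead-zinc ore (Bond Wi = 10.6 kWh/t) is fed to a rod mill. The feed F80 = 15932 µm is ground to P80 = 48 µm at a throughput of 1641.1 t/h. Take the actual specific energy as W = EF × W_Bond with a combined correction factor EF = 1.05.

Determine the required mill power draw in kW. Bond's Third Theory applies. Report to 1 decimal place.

P = 24916.8 kW

W = 10 Wi (P80^-0.5 − F80^-0.5)
W = 10·10.6·(1/√48 − 1/√15932) = 10·10.6·(0.136415) = 14.4600 kWh/t
With EF = 1.05: W = 14.4600·1.05 = 15.1830 kWh/t
P_mill = W·ṁ = 15.1830·1641.1 = 24916.8 kW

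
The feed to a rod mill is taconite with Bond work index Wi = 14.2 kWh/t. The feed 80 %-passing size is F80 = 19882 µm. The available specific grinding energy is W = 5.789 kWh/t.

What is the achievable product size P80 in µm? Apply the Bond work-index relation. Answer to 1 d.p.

W = 10 Wi (1/√P80 − 1/√F80)  [Bond]
P80^(−½) = W/(10 Wi) + F80^(−½)
  = 5.7890/(10·14.2) + 1/√19882 = 0.040768 + 0.007092 = 0.047860
P80 = (1/0.047860)² = 20.8944² = 436.58 µm

P80 = 436.6 µm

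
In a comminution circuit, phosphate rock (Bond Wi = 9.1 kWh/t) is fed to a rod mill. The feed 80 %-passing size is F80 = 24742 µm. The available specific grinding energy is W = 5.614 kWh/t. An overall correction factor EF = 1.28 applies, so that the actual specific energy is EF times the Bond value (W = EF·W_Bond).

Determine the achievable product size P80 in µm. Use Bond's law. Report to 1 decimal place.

P80 = 336.0 µm

Bond:  W = 10 Wi (1/√P − 1/√F)
W_Bond = W / EF = 5.614 / 1.28 = 4.3859 kWh/t
1/√P80 = 1/√F80 + W_Bond/(10·Wi)
  = 4.3859/(10·9.1) + 1/√24742 = 0.048197 + 0.006357 = 0.054555
P80 = (1/0.054555)² = 18.3303² = 336.00 µm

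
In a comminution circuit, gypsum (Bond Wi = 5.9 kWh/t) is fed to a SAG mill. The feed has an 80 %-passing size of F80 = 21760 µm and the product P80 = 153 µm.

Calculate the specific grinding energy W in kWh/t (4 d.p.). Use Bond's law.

W = 4.3699 kWh/t

Bond: W = 10·Wi·(1/√P80 − 1/√F80)
1/√153 = 0.080845;  1/√21760 = 0.006779
W = 10·5.9·(0.080845 − 0.006779) = 4.3699 kWh/t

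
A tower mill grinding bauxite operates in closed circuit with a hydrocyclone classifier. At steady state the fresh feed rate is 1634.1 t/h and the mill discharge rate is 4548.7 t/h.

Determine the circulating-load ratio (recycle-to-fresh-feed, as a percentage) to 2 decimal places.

CL = 178.36 %

Mill node: discharge = fresh + recycle.
R = M − F = 4548.7 − 1634.1 = 2914.6 t/h
CL = 100·R/F = 100·2914.6/1634.1 = 178.36 %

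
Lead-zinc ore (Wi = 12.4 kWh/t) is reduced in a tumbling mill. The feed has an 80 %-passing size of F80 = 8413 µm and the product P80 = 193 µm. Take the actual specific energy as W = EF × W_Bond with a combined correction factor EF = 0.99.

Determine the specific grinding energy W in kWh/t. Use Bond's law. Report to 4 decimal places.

W = 7.4981 kWh/t

W = 10·Wi·[P80^(−½) − F80^(−½)]
1/√193 = 0.071982;  1/√8413 = 0.010902
W = 10·12.4·(0.071982 − 0.010902) = 7.5738 kWh/t
W_actual = 0.99 × 7.5738 = 7.4981 kWh/t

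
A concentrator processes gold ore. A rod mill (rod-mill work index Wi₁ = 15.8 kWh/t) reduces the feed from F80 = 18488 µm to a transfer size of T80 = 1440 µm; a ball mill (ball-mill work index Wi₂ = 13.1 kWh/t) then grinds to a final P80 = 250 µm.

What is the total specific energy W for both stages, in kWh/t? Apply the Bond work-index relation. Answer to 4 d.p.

W = 10 Wi / √P80 − 10 Wi / √F80
Stage 1 (18488→1440 µm, Wi₁=15.8): W₁ = 10·15.8·(0.026352 − 0.007355) = 3.0016 kWh/t
Stage 2 (1440→250 µm, Wi₂=13.1): W₂ = 10·13.1·(0.063246 − 0.026352) = 4.8330 kWh/t
W = W₁ + W₂ = 3.0016 + 4.8330 = 7.8347 kWh/t

W = 7.8347 kWh/t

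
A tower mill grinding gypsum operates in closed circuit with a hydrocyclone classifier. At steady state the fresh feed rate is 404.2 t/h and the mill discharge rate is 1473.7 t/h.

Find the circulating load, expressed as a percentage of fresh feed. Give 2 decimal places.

Steady state: M = F + R.
R = M − F = 1473.7 − 404.2 = 1069.5 t/h
CL = 100·R/F = 100·1069.5/404.2 = 264.60 %

CL = 264.60 %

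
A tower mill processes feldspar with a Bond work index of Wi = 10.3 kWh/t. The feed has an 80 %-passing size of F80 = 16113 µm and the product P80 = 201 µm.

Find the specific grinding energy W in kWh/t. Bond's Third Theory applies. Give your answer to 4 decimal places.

W = 10·Wi·(P80^(-½) − F80^(-½))
1/√201 = 0.070535;  1/√16113 = 0.007878
W = 10·10.3·(0.070535 − 0.007878) = 6.4536 kWh/t

W = 6.4536 kWh/t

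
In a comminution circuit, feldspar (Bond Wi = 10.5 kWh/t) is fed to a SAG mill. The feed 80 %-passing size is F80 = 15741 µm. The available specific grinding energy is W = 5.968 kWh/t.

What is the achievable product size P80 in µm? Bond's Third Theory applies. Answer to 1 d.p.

P80 = 238.1 µm

W = 10 Wi (1/√P80 − 1/√F80)  [Bond]
P80^(−½) = W/(10 Wi) + F80^(−½)
  = 5.9680/(10·10.5) + 1/√15741 = 0.056838 + 0.007970 = 0.064809
P80 = (1/0.064809)² = 15.4301² = 238.09 µm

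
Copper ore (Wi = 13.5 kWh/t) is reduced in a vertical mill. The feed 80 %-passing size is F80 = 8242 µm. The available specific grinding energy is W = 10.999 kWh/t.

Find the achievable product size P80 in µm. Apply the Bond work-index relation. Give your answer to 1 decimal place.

P80 = 116.9 µm

W = 10·Wi·(P80^(-½) − F80^(-½))
1/√P80 = 1/√F80 + W/(10·Wi)
  = 10.9990/(10·13.5) + 1/√8242 = 0.081474 + 0.011015 = 0.092489
P80 = (1/0.092489)² = 10.8121² = 116.90 µm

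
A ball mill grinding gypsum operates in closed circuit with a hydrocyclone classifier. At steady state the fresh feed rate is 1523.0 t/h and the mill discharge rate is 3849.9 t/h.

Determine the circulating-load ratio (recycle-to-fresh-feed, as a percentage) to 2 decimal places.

Discharge = new feed + return, hence
R = M − F = 3849.9 − 1523.0 = 2326.9 t/h
CL = 100·R/F = 100·2326.9/1523.0 = 152.78 %

CL = 152.78 %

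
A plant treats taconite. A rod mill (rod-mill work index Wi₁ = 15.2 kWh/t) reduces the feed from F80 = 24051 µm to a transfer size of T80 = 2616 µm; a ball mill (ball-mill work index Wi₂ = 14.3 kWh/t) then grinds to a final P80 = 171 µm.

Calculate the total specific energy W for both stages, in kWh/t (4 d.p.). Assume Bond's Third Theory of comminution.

Bond:  W = 10 Wi (1/√P − 1/√F)
Stage 1 (24051→2616 µm, Wi₁=15.2): W₁ = 10·15.2·(0.019552 − 0.006448) = 1.9917 kWh/t
Stage 2 (2616→171 µm, Wi₂=14.3): W₂ = 10·14.3·(0.076472 − 0.019552) = 8.1396 kWh/t
W = W₁ + W₂ = 1.9917 + 8.1396 = 10.1313 kWh/t

W = 10.1313 kWh/t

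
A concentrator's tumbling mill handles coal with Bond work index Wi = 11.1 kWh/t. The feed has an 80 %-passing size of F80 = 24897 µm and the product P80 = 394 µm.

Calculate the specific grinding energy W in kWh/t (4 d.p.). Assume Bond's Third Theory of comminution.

W = 4.8886 kWh/t

W = 10 Wi (1/√P80 − 1/√F80)  [Bond]
1/√394 = 0.050379;  1/√24897 = 0.006338
W = 10·11.1·(0.050379 − 0.006338) = 4.8886 kWh/t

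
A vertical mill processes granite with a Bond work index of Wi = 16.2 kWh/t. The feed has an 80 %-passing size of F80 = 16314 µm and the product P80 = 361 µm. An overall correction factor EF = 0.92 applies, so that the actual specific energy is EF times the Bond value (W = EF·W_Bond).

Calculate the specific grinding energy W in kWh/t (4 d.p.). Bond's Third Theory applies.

W = 6.6773 kWh/t

W_Bond = 10·Wi·(1/√P₈₀ − 1/√F₈₀)
1/√361 = 0.052632;  1/√16314 = 0.007829
W = 10·16.2·(0.052632 − 0.007829) = 7.2580 kWh/t
Apply correction: 7.2580 × 0.92 = 6.6773 kWh/t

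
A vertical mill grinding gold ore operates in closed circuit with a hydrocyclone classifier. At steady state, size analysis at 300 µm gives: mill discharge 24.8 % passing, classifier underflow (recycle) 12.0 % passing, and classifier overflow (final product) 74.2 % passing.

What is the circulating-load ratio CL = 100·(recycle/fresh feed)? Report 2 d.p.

Balance %-passing 300 µm (r = R/F):
(1+r)·d = r·u + o ⇒ r = (o−d)/(d−u)
r = (74.2 − 24.8)/(24.8 − 12.0) = 49.4/12.8 = 3.8594
CL = 100·r = 385.94 %

CL = 385.94 %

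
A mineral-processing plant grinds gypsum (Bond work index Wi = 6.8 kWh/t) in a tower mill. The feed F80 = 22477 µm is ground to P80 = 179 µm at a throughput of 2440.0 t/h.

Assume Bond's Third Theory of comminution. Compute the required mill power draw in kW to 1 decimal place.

P = 11294.7 kW

W = 10 Wi (P80^-0.5 − F80^-0.5)
W = 10·6.8·(1/√179 − 1/√22477) = 10·6.8·(0.068073) = 4.6290 kWh/t
Power = W × throughput = 4.6290 kWh/t × 2440.0 t/h = 11294.7 kW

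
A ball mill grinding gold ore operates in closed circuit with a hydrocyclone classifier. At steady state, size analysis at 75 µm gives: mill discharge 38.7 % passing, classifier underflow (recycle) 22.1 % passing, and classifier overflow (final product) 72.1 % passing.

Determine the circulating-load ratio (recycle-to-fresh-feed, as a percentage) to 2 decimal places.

Mass balance on the −75 µm fraction:
Fd + Rd = Ru + Fo ⇒ R/F = (o−d)/(d−u)
r = (72.1 − 38.7)/(38.7 − 22.1) = 33.4/16.6 = 2.0120
CL = 100·r = 201.20 %

CL = 201.20 %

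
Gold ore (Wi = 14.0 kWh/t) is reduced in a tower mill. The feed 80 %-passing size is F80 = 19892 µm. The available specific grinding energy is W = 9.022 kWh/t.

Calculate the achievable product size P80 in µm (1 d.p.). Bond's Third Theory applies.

P80 = 195.4 µm

W = 10·Wi·[P80^(−½) − F80^(−½)]
P80^-0.5 = F80^-0.5 + W/(10 Wi)
  = 9.0220/(10·14.0) + 1/√19892 = 0.064443 + 0.007090 = 0.071533
P80 = (1/0.071533)² = 13.9795² = 195.43 µm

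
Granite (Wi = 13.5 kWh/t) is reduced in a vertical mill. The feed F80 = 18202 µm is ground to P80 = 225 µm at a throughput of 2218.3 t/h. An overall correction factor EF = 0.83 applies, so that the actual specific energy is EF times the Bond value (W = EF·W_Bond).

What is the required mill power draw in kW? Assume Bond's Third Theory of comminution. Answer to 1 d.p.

P = 14728.3 kW

W = 10 Wi / √P80 − 10 Wi / √F80
W = 10·13.5·(1/√225 − 1/√18202) = 10·13.5·(0.059255) = 7.9994 kWh/t
Apply correction: 7.9994 × 0.83 = 6.6395 kWh/t
P_mill = W·ṁ = 6.6395·2218.3 = 14728.3 kW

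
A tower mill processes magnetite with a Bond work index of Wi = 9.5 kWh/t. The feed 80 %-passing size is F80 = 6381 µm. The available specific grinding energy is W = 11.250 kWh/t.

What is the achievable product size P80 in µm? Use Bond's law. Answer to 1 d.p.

P80 = 58.3 µm

W = 10 Wi / √P80 − 10 Wi / √F80
1/√P80 = 1/√F80 + W/(10·Wi)
  = 11.2500/(10·9.5) + 1/√6381 = 0.118421 + 0.012519 = 0.130940
P80 = (1/0.130940)² = 7.6371² = 58.33 µm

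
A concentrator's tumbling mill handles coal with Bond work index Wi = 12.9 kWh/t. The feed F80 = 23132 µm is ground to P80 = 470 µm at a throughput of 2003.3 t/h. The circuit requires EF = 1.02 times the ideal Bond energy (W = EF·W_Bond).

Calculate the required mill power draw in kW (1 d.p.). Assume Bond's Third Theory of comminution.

P = 10425.6 kW

Bond: W = 10·Wi·(1/√P80 − 1/√F80)
W = 10·12.9·(1/√470 − 1/√23132) = 10·12.9·(0.039552) = 5.1022 kWh/t
With EF = 1.02: W = 5.1022·1.02 = 5.2042 kWh/t
P_mill = W·ṁ = 5.2042·2003.3 = 10425.6 kW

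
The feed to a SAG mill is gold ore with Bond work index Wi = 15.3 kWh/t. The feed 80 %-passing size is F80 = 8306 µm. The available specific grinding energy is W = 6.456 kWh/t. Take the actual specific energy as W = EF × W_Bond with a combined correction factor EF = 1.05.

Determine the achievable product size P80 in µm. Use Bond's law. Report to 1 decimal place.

W = 10·Wi·(P80^(-½) − F80^(-½))
W_Bond = W / EF = 6.456 / 1.05 = 6.1486 kWh/t
P80^-0.5 = F80^-0.5 + W_Bond/(10 Wi)
  = 6.1486/(10·15.3) + 1/√8306 = 0.040187 + 0.010972 = 0.051159
P80 = (1/0.051159)² = 19.5468² = 382.08 µm

P80 = 382.1 µm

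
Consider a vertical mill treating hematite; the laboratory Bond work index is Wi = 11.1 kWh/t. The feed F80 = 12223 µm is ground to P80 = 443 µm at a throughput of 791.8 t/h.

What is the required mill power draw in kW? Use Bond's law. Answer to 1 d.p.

P = 3380.8 kW

W = 10 Wi (P80^-0.5 − F80^-0.5)
W = 10·11.1·(1/√443 − 1/√12223) = 10·11.1·(0.038466) = 4.2698 kWh/t
Power = W × throughput = 4.2698 kWh/t × 791.8 t/h = 3380.8 kW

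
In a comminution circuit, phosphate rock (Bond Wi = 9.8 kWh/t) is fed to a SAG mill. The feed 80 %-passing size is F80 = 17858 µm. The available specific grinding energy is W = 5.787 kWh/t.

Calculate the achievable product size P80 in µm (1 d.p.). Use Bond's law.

P80 = 225.9 µm

Bond:  W = 10 Wi (1/√P − 1/√F)
⇒ 1/√P80 = W/(10 Wi) + 1/√F80
  = 5.7870/(10·9.8) + 1/√17858 = 0.059051 + 0.007483 = 0.066534
P80 = (1/0.066534)² = 15.0299² = 225.90 µm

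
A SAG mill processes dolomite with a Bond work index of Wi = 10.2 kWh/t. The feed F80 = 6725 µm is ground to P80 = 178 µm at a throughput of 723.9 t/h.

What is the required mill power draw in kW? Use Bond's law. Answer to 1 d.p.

P = 4634.0 kW

Bond: W = 10·Wi·(1/√P80 − 1/√F80)
W = 10·10.2·(1/√178 − 1/√6725) = 10·10.2·(0.062759) = 6.4014 kWh/t
P = W·T = 6.4014·723.9 = 4634.0 kW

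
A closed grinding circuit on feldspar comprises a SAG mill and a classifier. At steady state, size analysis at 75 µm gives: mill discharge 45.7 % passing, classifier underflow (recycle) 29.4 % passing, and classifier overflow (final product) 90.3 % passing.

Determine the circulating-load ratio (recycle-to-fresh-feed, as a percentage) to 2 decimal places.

CL = 273.62 %

Let r = R/F. Size balance at 75 µm:
(1+r)d = ru + o → r = (o−d)/(d−u)
r = (90.3 − 45.7)/(45.7 − 29.4) = 44.6/16.3 = 2.7362
CL = 100·r = 273.62 %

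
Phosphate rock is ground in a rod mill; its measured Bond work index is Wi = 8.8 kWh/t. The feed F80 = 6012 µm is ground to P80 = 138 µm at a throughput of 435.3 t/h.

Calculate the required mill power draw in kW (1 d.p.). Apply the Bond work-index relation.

P = 2766.8 kW

W = 10 Wi (1/√P80 − 1/√F80)  [Bond]
W = 10·8.8·(1/√138 − 1/√6012) = 10·8.8·(0.072229) = 6.3561 kWh/t
P_mill = W·ṁ = 6.3561·435.3 = 2766.8 kW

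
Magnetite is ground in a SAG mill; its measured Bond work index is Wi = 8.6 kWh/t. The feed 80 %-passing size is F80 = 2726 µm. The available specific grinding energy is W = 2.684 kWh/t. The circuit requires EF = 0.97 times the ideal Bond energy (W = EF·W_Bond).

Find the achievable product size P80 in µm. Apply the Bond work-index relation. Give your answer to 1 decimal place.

Bond: W = 10·Wi·(1/√P80 − 1/√F80)
W_Bond = W / EF = 2.684 / 0.97 = 2.7670 kWh/t
⇒ 1/√P80 = W_Bond/(10·Wi) + 1/√F80
  = 2.7670/(10·8.6) + 1/√2726 = 0.032175 + 0.019153 = 0.051328
P80 = (1/0.051328)² = 19.4827² = 379.58 µm

P80 = 379.6 µm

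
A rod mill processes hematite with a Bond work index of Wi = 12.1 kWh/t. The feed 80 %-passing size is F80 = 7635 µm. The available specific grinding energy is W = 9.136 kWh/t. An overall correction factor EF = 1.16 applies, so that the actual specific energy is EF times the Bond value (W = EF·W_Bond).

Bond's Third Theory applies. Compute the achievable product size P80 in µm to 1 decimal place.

W = 10·Wi·[P80^(−½) − F80^(−½)]
W_Bond = W / EF = 9.136 / 1.16 = 7.8759 kWh/t
P80^(−½) = W_Bond/(10 Wi) + F80^(−½)
  = 7.8759/(10·12.1) + 1/√7635 = 0.065090 + 0.011444 = 0.076534
P80 = (1/0.076534)² = 13.0660² = 170.72 µm

P80 = 170.7 µm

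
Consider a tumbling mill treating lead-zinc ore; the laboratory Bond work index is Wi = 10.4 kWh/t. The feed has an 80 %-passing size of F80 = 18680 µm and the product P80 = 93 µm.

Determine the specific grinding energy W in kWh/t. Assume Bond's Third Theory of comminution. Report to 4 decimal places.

W = 10.0234 kWh/t

W = 10·Wi·[P80^(−½) − F80^(−½)]
1/√93 = 0.103695;  1/√18680 = 0.007317
W = 10·10.4·(0.103695 − 0.007317) = 10.0234 kWh/t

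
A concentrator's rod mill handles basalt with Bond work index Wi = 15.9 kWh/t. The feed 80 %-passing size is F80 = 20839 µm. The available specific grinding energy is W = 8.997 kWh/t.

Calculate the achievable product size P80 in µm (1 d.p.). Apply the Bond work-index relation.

P80 = 247.9 µm

W = 10·Wi·[P80^(−½) − F80^(−½)]
⇒ 1/√P80 = W/(10·Wi) + 1/√F80
  = 8.9970/(10·15.9) + 1/√20839 = 0.056585 + 0.006927 = 0.063512
P80 = (1/0.063512)² = 15.7450² = 247.91 µm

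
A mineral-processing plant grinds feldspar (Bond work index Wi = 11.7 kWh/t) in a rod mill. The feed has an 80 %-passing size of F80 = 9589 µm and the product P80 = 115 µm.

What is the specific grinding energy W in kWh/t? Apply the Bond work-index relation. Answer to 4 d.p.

W = 9.7155 kWh/t

W_Bond = 10·Wi·(1/√P₈₀ − 1/√F₈₀)
1/√115 = 0.093250;  1/√9589 = 0.010212
W = 10·11.7·(0.093250 − 0.010212) = 9.7155 kWh/t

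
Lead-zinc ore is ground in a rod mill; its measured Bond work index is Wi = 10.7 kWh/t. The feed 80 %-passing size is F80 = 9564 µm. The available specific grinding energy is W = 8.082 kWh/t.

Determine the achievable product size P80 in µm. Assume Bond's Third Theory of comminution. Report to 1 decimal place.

P80 = 136.0 µm

W = 10·Wi·[P80^(−½) − F80^(−½)]
P80^(−½) = W/(10 Wi) + F80^(−½)
  = 8.0820/(10·10.7) + 1/√9564 = 0.075533 + 0.010225 = 0.085758
P80 = (1/0.085758)² = 11.6607² = 135.97 µm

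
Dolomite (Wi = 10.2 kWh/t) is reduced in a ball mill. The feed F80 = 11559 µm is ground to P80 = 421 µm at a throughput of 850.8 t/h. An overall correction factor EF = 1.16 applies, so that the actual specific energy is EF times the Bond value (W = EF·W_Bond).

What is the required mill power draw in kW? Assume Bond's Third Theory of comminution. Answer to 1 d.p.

P = 3969.9 kW

W = 10·Wi·(P80^(-½) − F80^(-½))
W = 10·10.2·(1/√421 − 1/√11559) = 10·10.2·(0.039436) = 4.0225 kWh/t
W_actual = 1.16 × 4.0225 = 4.6660 kWh/t
Mill draw = 4.6660 × 850.8 = 3969.9 kW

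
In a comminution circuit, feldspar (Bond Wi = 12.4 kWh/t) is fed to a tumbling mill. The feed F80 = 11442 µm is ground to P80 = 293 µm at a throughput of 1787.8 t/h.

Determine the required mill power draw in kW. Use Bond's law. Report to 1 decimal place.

P = 10878.6 kW

W = 10 Wi (1/√P80 − 1/√F80)  [Bond]
W = 10·12.4·(1/√293 − 1/√11442) = 10·12.4·(0.049072) = 6.0849 kWh/t
Power = W × throughput = 6.0849 kWh/t × 1787.8 t/h = 10878.6 kW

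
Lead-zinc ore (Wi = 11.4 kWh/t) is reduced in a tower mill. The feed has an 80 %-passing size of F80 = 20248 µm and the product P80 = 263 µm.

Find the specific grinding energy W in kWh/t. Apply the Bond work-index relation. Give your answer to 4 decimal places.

W = 6.2284 kWh/t

W = 10·Wi·(P80^(-½) − F80^(-½))
1/√263 = 0.061663;  1/√20248 = 0.007028
W = 10·11.4·(0.061663 − 0.007028) = 6.2284 kWh/t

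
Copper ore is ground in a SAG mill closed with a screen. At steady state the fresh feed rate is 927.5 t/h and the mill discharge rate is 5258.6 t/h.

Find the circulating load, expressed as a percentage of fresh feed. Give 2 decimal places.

CL = 466.96 %

Steady state: M = F + R.
R = M − F = 5258.6 − 927.5 = 4331.1 t/h
CL = 100·R/F = 100·4331.1/927.5 = 466.96 %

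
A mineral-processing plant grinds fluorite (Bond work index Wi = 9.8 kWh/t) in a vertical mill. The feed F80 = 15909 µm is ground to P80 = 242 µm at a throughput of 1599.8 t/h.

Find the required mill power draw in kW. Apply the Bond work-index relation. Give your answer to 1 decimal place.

P = 8835.2 kW

W = 10·Wi·[P80^(−½) − F80^(−½)]
W = 10·9.8·(1/√242 − 1/√15909) = 10·9.8·(0.056354) = 5.5227 kWh/t
Mill draw = 5.5227 × 1599.8 = 8835.2 kW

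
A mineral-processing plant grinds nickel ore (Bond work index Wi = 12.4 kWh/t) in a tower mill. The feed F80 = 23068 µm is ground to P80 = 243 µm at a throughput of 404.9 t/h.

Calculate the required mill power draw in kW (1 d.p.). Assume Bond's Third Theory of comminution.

W = 10 Wi (1/√P80 − 1/√F80)  [Bond]
W = 10·12.4·(1/√243 − 1/√23068) = 10·12.4·(0.057566) = 7.1382 kWh/t
P_mill = W·ṁ = 7.1382·404.9 = 2890.2 kW

P = 2890.2 kW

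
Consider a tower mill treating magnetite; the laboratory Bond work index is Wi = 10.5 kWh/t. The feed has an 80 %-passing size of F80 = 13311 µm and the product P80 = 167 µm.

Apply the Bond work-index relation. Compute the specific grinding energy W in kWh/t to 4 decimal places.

W = 7.2151 kWh/t

W = 10 Wi / √P80 − 10 Wi / √F80
1/√167 = 0.077382;  1/√13311 = 0.008668
W = 10·10.5·(0.077382 − 0.008668) = 7.2151 kWh/t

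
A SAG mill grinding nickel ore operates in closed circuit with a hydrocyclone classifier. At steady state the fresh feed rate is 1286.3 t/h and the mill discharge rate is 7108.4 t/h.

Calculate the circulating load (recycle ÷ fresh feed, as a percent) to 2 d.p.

Mill node: discharge = fresh + recycle.
R = M − F = 7108.4 − 1286.3 = 5822.1 t/h
CL = 100·R/F = 100·5822.1/1286.3 = 452.62 %

CL = 452.62 %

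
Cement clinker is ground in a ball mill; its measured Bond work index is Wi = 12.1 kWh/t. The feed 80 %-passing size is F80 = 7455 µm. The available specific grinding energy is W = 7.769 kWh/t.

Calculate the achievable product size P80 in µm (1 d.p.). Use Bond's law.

W = 10·Wi·(P80^(-½) − F80^(-½))
P80^(−½) = W/(10 Wi) + F80^(−½)
  = 7.7690/(10·12.1) + 1/√7455 = 0.064207 + 0.011582 = 0.075788
P80 = (1/0.075788)² = 13.1946² = 174.10 µm

P80 = 174.1 µm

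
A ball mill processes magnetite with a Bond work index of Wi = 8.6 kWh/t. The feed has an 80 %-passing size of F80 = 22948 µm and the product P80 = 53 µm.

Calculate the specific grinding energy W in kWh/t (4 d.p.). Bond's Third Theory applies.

W = 11.2453 kWh/t

W = 10 Wi / √P80 − 10 Wi / √F80
1/√53 = 0.137361;  1/√22948 = 0.006601
W = 10·8.6·(0.137361 − 0.006601) = 11.2453 kWh/t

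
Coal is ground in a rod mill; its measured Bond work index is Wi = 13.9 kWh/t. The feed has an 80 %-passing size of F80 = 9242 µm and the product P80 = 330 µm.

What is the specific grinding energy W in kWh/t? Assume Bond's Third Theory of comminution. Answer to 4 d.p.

Bond: W = 10·Wi·(1/√P80 − 1/√F80)
1/√330 = 0.055048;  1/√9242 = 0.010402
W = 10·13.9·(0.055048 − 0.010402) = 6.2058 kWh/t

W = 6.2058 kWh/t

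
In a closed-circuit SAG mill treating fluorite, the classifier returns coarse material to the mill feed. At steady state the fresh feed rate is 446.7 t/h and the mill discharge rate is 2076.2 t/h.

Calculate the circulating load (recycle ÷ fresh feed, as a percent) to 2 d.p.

M = F + R at steady state, so:
R = M − F = 2076.2 − 446.7 = 1629.5 t/h
CL = 100·R/F = 100·1629.5/446.7 = 364.79 %

CL = 364.79 %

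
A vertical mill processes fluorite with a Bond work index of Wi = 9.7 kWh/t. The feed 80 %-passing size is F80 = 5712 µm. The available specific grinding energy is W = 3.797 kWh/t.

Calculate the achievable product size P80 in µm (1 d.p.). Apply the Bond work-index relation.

W = 10·Wi·[P80^(−½) − F80^(−½)]
1/√P80 = 1/√F80 + W/(10·Wi)
  = 3.7970/(10·9.7) + 1/√5712 = 0.039144 + 0.013231 = 0.052376
P80 = (1/0.052376)² = 19.0928² = 364.54 µm

P80 = 364.5 µm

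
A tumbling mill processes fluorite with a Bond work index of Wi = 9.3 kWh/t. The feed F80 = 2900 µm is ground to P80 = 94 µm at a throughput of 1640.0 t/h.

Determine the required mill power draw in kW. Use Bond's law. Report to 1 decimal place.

P = 12899.0 kW

W = 10 Wi (1/√P80 − 1/√F80)  [Bond]
W = 10·9.3·(1/√94 − 1/√2900) = 10·9.3·(0.084573) = 7.8653 kWh/t
P = W·T = 7.8653·1640.0 = 12899.0 kW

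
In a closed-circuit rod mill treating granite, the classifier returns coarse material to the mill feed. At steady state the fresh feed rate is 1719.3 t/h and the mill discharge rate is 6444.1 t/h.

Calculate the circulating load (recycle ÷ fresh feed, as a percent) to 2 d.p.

CL = 274.81 %

Discharge = new feed + return, hence
R = M − F = 6444.1 − 1719.3 = 4724.8 t/h
CL = 100·R/F = 100·4724.8/1719.3 = 274.81 %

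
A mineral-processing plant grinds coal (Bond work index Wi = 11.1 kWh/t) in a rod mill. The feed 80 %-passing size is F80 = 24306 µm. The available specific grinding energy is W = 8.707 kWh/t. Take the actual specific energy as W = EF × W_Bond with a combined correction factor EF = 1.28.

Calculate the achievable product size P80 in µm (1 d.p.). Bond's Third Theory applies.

W = 10·Wi·[P80^(−½) − F80^(−½)]
W_Bond = W / EF = 8.707 / 1.28 = 6.8023 kWh/t
⇒ 1/√P80 = W_Bond/(10·Wi) + 1/√F80
  = 6.8023/(10·11.1) + 1/√24306 = 0.061282 + 0.006414 = 0.067697
P80 = (1/0.067697)² = 14.7718² = 218.21 µm

P80 = 218.2 µm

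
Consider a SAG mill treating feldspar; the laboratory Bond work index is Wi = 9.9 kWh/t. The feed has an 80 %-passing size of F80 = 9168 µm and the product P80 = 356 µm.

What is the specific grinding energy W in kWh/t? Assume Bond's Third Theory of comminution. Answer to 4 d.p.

W = 4.2130 kWh/t

W = 10 Wi / √P80 − 10 Wi / √F80
1/√356 = 0.053000;  1/√9168 = 0.010444
W = 10·9.9·(0.053000 − 0.010444) = 4.2130 kWh/t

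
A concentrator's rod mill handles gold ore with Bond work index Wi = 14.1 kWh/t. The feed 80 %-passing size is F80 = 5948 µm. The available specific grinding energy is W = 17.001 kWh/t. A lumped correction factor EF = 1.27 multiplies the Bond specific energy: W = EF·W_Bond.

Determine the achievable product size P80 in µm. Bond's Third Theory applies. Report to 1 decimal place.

W = 10 Wi (P80^-0.5 − F80^-0.5)
W_Bond = W / EF = 17.001 / 1.27 = 13.3866 kWh/t
1/√P80 = 1/√F80 + W_Bond/(10·Wi)
  = 13.3866/(10·14.1) + 1/√5948 = 0.094941 + 0.012966 = 0.107907
P80 = (1/0.107907)² = 9.2673² = 85.88 µm

P80 = 85.9 µm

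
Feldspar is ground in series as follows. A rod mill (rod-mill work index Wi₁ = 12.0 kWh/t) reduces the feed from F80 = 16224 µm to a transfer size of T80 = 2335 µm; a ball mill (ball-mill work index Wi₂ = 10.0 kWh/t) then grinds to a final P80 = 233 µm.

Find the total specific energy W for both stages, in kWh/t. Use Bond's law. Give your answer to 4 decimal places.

Bond:  W = 10 Wi (1/√P − 1/√F)
Stage 1 (16224→2335 µm, Wi₁=12.0): W₁ = 10·12.0·(0.020695 − 0.007851) = 1.5412 kWh/t
Stage 2 (2335→233 µm, Wi₂=10.0): W₂ = 10·10.0·(0.065512 − 0.020695) = 4.4818 kWh/t
W = W₁ + W₂ = 1.5412 + 4.4818 = 6.0230 kWh/t

W = 6.0230 kWh/t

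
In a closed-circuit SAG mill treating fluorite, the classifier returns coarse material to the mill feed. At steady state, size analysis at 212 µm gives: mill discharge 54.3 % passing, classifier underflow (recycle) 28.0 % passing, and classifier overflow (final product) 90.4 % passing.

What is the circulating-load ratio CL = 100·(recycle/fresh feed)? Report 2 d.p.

Classifier node, passing 212 µm:
Fd + Rd = Ru + Fo ⇒ R/F = (o−d)/(d−u)
r = (90.4 − 54.3)/(54.3 − 28.0) = 36.1/26.3 = 1.3726
CL = 100·r = 137.26 %

CL = 137.26 %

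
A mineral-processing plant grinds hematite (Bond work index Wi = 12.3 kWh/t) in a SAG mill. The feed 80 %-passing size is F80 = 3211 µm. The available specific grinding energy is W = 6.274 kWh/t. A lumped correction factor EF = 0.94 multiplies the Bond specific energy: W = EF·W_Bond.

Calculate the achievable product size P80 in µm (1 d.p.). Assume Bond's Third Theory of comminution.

Bond:  W = 10 Wi (1/√P − 1/√F)
W_Bond = W / EF = 6.274 / 0.94 = 6.6745 kWh/t
P80^-0.5 = F80^-0.5 + W_Bond/(10 Wi)
  = 6.6745/(10·12.3) + 1/√3211 = 0.054264 + 0.017647 = 0.071911
P80 = (1/0.071911)² = 13.9060² = 193.38 µm

P80 = 193.4 µm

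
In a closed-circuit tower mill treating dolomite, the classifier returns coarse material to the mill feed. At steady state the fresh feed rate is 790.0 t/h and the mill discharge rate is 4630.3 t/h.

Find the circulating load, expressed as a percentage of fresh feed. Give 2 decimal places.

Discharge = new feed + return, hence
R = M − F = 4630.3 − 790.0 = 3840.3 t/h
CL = 100·R/F = 100·3840.3/790.0 = 486.11 %

CL = 486.11 %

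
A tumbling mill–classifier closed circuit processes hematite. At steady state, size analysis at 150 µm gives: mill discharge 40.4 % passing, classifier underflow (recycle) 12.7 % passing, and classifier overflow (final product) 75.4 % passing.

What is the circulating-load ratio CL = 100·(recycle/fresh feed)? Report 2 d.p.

CL = 126.35 %

Two-product formula at 150 µm:
(1+r)d = ru + o → r = (o−d)/(d−u)
r = (75.4 − 40.4)/(40.4 − 12.7) = 35.0/27.7 = 1.2635
CL = 100·r = 126.35 %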